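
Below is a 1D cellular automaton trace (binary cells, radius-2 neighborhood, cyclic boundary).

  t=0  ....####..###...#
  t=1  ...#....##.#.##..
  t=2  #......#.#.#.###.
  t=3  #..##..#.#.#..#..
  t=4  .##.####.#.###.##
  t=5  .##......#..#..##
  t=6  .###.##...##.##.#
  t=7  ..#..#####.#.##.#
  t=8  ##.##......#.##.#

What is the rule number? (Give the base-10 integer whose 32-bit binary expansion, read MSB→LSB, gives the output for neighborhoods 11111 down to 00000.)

58618409

  [31] ##### => .  t=7,i=7
  [30] ####. => .  t=0,i=6
  [29] ###.# => .  t=2,i=15
  [28] ###.. => .  t=0,i=7
  [27] ##.## => .  t=4,i=0
  [26] ##.#. => .  t=1,i=10
  [25] ##..# => #  t=0,i=8
  [24] ##... => #  t=0,i=13
  [23] #.### => .  t=2,i=13
  [22] #.##. => #  t=1,i=13
  [21] #.#.# => #  t=1,i=11
  [20] #.#.. => #  t=2,i=0
  [19] #..## => #  t=0,i=9
  [18] #..#. => #  t=3,i=6
  [17] #...# => #  t=0,i=14
  [16] #.... => .  t=0,i=1
  [15] .#### => .  t=0,i=5
  [14] .###. => #  t=0,i=11
  [13] .##.# => #  t=1,i=9
  [12] .##.. => #  t=1,i=14
  [11] .#.## => .  t=1,i=12
  [10] .#.#. => .  t=2,i=8
  [9] .#..# => #  t=3,i=1
  [8] .#... => .  t=0,i=0
  [7] ..### => .  t=0,i=4
  [6] ..##. => .  t=1,i=8
  [5] ..#.# => #  t=2,i=7
  [4] ..#.. => .  t=0,i=16
  [3] ...## => #  t=0,i=3
  [2] ...#. => .  t=0,i=15
  [1] ....# => .  t=0,i=2
  [0] ..... => #  t=1,i=0
  bits 00000011011111100111001000101001 = 58618409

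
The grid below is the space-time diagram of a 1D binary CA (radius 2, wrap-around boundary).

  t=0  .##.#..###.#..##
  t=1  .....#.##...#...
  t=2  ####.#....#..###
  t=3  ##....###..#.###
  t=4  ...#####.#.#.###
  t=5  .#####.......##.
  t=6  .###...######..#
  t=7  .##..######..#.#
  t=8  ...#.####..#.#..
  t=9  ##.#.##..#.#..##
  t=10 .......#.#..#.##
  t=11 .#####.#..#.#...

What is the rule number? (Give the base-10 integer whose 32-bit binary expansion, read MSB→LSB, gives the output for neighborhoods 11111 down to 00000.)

  [31] ##### => #  t=2,i=0
  [30] ####. => .  t=2,i=2
  [29] ###.# => .  t=0,i=9
  [28] ###.. => .  t=3,i=1
  [27] ##.## => .  t=0,i=0
  [26] ##.#. => .  t=0,i=3
  [25] ##..# => #  t=3,i=9
  [24] ##... => .  t=1,i=9
  [23] #.### => #  t=3,i=13
  [22] #.##. => .  t=0,i=1
  [21] #.#.# => .  t=4,i=9
  [20] #.#.. => .  t=0,i=4
  [19] #..## => .  t=0,i=6
  [18] #..#. => .  t=3,i=10
  [17] #...# => #  t=1,i=10
  [16] #.... => #  t=1,i=14
  [15] .#### => #  t=2,i=14
  [14] .###. => #  t=0,i=8
  [13] .##.# => .  t=0,i=2
  [12] .##.. => .  t=1,i=8
  [11] .#.## => .  t=1,i=6
  [10] .#.#. => .  t=4,i=10
  [9] .#..# => #  t=0,i=5
  [8] .#... => #  t=1,i=13
  [7] ..### => #  t=0,i=7
  [6] ..##. => .  t=0,i=14
  [5] ..#.# => #  t=1,i=5
  [4] ..#.. => .  t=1,i=12
  [3] ...## => #  t=3,i=5
  [2] ...#. => .  t=1,i=4
  [1] ....# => #  t=1,i=3
  [0] ..... => #  t=1,i=0
  bits 10000010100000111100001110101011 = 2189673387

2189673387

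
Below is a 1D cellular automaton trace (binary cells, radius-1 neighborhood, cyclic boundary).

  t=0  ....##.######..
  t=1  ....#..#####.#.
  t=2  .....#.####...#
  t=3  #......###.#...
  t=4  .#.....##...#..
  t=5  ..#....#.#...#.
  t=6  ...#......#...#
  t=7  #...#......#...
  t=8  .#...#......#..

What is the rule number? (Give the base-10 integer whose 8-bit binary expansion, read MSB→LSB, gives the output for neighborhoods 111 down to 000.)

152

  ###|#  b7=1 t=0,i=8
  ##.|.  b6=0 t=0,i=5
  #.#|.  b5=0 t=0,i=6
  #..|#  b4=1 t=0,i=13
  .##|#  b3=1 t=0,i=4
  .#.|.  b2=0 t=1,i=4
  ..#|.  b1=0 t=0,i=3
  ...|.  b0=0 t=0,i=0
  bits 10011000 = 152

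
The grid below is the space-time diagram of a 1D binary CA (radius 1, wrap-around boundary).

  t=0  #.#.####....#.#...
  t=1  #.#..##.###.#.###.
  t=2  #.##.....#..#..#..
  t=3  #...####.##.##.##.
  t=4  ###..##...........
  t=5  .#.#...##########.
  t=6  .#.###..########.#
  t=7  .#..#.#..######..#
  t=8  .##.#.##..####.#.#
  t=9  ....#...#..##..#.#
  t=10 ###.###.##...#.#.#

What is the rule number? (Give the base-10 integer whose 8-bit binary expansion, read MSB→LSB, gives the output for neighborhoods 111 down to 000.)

  ### -> #   bit 7 = 1  t=0,i=5
  ##. -> .   bit 6 = 0  t=0,i=7
  #.# -> .   bit 5 = 0  t=0,i=1
  #.. -> #   bit 4 = 1  t=0,i=8
  .## -> .   bit 3 = 0  t=0,i=4
  .#. -> #   bit 2 = 1  t=0,i=0
  ..# -> .   bit 1 = 0  t=0,i=11
  ... -> #   bit 0 = 1  t=0,i=9
  bits 10010101 = 149

149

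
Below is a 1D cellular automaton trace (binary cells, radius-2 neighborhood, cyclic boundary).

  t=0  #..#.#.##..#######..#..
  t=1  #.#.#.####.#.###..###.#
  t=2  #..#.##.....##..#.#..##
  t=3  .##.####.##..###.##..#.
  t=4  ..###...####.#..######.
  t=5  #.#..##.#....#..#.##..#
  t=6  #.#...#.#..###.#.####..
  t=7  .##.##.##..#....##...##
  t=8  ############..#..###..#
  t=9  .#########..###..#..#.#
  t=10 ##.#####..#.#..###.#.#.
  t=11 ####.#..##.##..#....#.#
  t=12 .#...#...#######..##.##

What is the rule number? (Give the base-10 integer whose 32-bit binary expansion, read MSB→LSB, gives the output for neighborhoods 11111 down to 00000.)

  #####|#  b31=1 t=0,i=13
  ####.|.  b30=0 t=0,i=16
  ###.#|.  b29=0 t=1,i=9
  ###..|.  b28=0 t=0,i=17
  ##.##|#  b27=1 t=1,i=21
  ##.#.|.  b26=0 t=1,i=1
  ##..#|#  b25=1 t=0,i=9
  ##...|#  b24=1 t=2,i=7
  #.###|#  b23=1 t=1,i=6
  #.##.|#  b22=1 t=0,i=7
  #.#.#|.  b21=0 t=0,i=5
  #.#..|#  b20=1 t=2,i=18
  #..##|.  b19=0 t=0,i=10
  #..#.|#  b18=1 t=0,i=2
  #...#|#  b17=1 t=4,i=0
  #....|.  b16=0 t=2,i=8
  .####|.  b15=0 t=0,i=12
  .###.|.  b14=0 t=1,i=14
  .##.#|#  b13=1 t=1,i=0
  .##..|#  b12=1 t=0,i=8
  .#.##|#  b11=1 t=0,i=6
  .#.#.|#  b10=1 t=0,i=4
  .#..#|.  b9=0 t=0,i=1
  .#...|.  b8=0 t=5,i=9
  ..###|#  b7=1 t=0,i=11
  ..##.|.  b6=0 t=2,i=12
  ..#.#|.  b5=0 t=0,i=3
  ..#..|#  b4=1 t=0,i=0
  ...##|.  b3=0 t=2,i=11
  ...#.|#  b2=1 t=5,i=12
  ....#|#  b1=1 t=2,i=10
  .....|#  b0=1 t=2,i=9
  bits 10001011110101100011110010010111 = 2346073239

2346073239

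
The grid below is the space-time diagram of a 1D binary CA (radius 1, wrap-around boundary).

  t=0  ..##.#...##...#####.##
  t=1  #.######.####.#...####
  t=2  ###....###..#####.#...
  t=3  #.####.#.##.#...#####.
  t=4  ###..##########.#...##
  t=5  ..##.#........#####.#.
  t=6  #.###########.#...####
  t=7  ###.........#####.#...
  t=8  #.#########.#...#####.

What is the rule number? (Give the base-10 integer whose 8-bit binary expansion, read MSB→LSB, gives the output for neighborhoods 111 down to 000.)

  ### -> .   bit 7 = 0  t=0,i=15
  ##. -> #   bit 6 = 1  t=0,i=3
  #.# -> #   bit 5 = 1  t=0,i=4
  #.. -> #   bit 4 = 1  t=0,i=0
  .## -> #   bit 3 = 1  t=0,i=2
  .#. -> #   bit 2 = 1  t=0,i=5
  ..# -> .   bit 1 = 0  t=0,i=1
  ... -> #   bit 0 = 1  t=0,i=7
  bits 01111101 = 125

125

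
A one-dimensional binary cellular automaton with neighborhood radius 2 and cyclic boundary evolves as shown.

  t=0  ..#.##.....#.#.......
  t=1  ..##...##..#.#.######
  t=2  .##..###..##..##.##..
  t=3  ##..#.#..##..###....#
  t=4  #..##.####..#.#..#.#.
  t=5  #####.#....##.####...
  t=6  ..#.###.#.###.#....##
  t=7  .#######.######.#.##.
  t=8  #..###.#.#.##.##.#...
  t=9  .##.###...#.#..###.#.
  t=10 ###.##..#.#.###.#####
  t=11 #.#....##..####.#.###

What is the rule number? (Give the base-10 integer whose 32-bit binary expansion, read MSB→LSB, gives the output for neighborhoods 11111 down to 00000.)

2761910889

  nb #####: next=#  (t=1,i=17, bit31=1)
  nb ####.: next=.  (t=1,i=19, bit30=0)
  nb ###.#: next=#  (t=5,i=4, bit29=1)
  nb ###..: next=.  (t=1,i=20, bit28=0)
  nb ##.##: next=.  (t=2,i=16, bit27=0)
  nb ##.#.: next=#  (t=5,i=5, bit26=1)
  nb ##..#: next=.  (t=1,i=0, bit25=0)
  nb ##...: next=.  (t=0,i=6, bit24=0)
  nb #.###: next=#  (t=1,i=15, bit23=1)
  nb #.##.: next=.  (t=0,i=4, bit22=0)
  nb #.#.#: next=.  (t=1,i=13, bit21=0)
  nb #.#..: next=#  (t=0,i=13, bit20=1)
  nb #..##: next=#  (t=1,i=1, bit19=1)
  nb #..#.: next=#  (t=1,i=10, bit18=1)
  nb #...#: next=#  (t=1,i=5, bit17=1)
  nb #....: next=#  (t=0,i=7, bit16=1)
  nb .####: next=.  (t=1,i=16, bit15=0)
  nb .###.: next=#  (t=2,i=6, bit14=1)
  nb .##.#: next=#  (t=2,i=15, bit13=1)
  nb .##..: next=.  (t=0,i=5, bit12=0)
  nb .#.##: next=#  (t=0,i=3, bit11=1)
  nb .#.#.: next=.  (t=0,i=12, bit10=0)
  nb .#..#: next=#  (t=3,i=7, bit9=1)
  nb .#...: next=.  (t=0,i=14, bit8=0)
  nb ..###: next=.  (t=2,i=5, bit7=0)
  nb ..##.: next=#  (t=1,i=2, bit6=1)
  nb ..#.#: next=#  (t=0,i=2, bit5=1)
  nb ..#..: next=.  (t=8,i=0, bit4=0)
  nb ...##: next=#  (t=1,i=6, bit3=1)
  nb ...#.: next=.  (t=0,i=1, bit2=0)
  nb ....#: next=.  (t=0,i=0, bit1=0)
  nb .....: next=#  (t=0,i=8, bit0=1)
  bits 10100100100111110110101001101001 = 2761910889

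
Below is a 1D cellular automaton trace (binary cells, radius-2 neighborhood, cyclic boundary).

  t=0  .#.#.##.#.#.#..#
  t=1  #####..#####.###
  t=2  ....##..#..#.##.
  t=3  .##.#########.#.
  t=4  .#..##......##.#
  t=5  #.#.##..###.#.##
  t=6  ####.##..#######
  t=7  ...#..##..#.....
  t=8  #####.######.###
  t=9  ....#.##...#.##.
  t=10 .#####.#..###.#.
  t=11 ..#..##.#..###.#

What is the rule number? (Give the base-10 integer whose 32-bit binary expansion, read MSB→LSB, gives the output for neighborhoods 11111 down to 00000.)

916774775

  ##### -> .   bit 31 = 0  t=1,i=0
  ####. -> .   bit 30 = 0  t=1,i=3
  ###.# -> #   bit 29 = 1  t=1,i=11
  ###.. -> #   bit 28 = 1  t=1,i=4
  ##.## -> .   bit 27 = 0  t=1,i=12
  ##.#. -> #   bit 26 = 1  t=0,i=7
  ##..# -> #   bit 25 = 1  t=1,i=5
  ##... -> .   bit 24 = 0  t=2,i=15
  #.### -> #   bit 23 = 1  t=1,i=13
  #.##. -> .   bit 22 = 0  t=0,i=5
  #.#.# -> #   bit 21 = 1  t=0,i=1
  #.#.. -> .   bit 20 = 0  t=0,i=12
  #..## -> .   bit 19 = 0  t=1,i=6
  #..#. -> #   bit 18 = 1  t=0,i=14
  #...# -> .   bit 17 = 0  t=9,i=9
  #.... -> .   bit 16 = 0  t=2,i=0
  .#### -> #   bit 15 = 1  t=1,i=8
  .###. -> #   bit 14 = 1  t=5,i=9
  .##.# -> .   bit 13 = 0  t=0,i=6
  .##.. -> #   bit 12 = 1  t=2,i=5
  .#.## -> #   bit 11 = 1  t=0,i=4
  .#.#. -> #   bit 10 = 1  t=0,i=0
  .#..# -> #   bit 9 = 1  t=0,i=13
  .#... -> #   bit 8 = 1  t=7,i=11
  ..### -> .   bit 7 = 0  t=1,i=7
  ..##. -> #   bit 6 = 1  t=2,i=4
  ..#.# -> #   bit 5 = 1  t=0,i=15
  ..#.. -> #   bit 4 = 1  t=2,i=8
  ...## -> .   bit 3 = 0  t=2,i=3
  ...#. -> #   bit 2 = 1  t=7,i=2
  ....# -> #   bit 1 = 1  t=2,i=2
  ..... -> #   bit 0 = 1  t=2,i=1
  bits 00110110101001001101111101110111 = 916774775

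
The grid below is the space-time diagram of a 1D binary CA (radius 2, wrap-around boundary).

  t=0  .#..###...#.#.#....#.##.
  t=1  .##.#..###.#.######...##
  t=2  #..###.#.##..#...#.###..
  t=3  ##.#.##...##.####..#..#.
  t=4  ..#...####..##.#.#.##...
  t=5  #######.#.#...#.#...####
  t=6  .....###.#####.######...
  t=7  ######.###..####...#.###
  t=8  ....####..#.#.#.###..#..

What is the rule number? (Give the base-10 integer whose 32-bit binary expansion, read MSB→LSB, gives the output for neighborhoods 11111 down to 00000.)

  #####|.  b31=0 t=1,i=15
  ####.|#  b30=1 t=1,i=17
  ###.#|#  b29=1 t=1,i=9
  ###..|.  b28=0 t=0,i=6
  ##.##|#  b27=1 t=1,i=0
  ##.#.|#  b26=1 t=1,i=3
  ##..#|#  b25=1 t=0,i=23
  ##...|#  b24=1 t=0,i=7
  #.###|#  b23=1 t=1,i=13
  #.##.|.  b22=0 t=0,i=21
  #.#.#|.  b21=0 t=0,i=12
  #.#..|#  b20=1 t=0,i=14
  #..##|.  b19=0 t=0,i=3
  #..#.|.  b18=0 t=0,i=0
  #...#|#  b17=1 t=0,i=8
  #....|#  b16=1 t=0,i=16
  .####|.  b15=0 t=1,i=14
  .###.|.  b14=0 t=0,i=5
  .##.#|.  b13=0 t=1,i=2
  .##..|#  b12=1 t=0,i=22
  .#.##|.  b11=0 t=0,i=20
  .#.#.|#  b10=1 t=0,i=11
  .#..#|#  b9=1 t=0,i=2
  .#...|#  b8=1 t=0,i=15
  ..###|#  b7=1 t=0,i=4
  ..##.|.  b6=0 t=1,i=22
  ..#.#|.  b5=0 t=0,i=10
  ..#..|#  b4=1 t=0,i=1
  ...##|#  b3=1 t=1,i=21
  ...#.|#  b2=1 t=0,i=9
  ....#|#  b1=1 t=0,i=17
  .....|#  b0=1 t=4,i=23
  bits 01101111100100110001011110011111 = 1871910815

1871910815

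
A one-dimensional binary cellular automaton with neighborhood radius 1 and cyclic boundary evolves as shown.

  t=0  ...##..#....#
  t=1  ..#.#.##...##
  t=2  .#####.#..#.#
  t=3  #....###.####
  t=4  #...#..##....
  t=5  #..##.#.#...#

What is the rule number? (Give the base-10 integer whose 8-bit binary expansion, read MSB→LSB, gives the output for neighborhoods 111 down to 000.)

102

  [7] ### => .  t=2,i=2
  [6] ##. => #  t=0,i=4
  [5] #.# => #  t=1,i=3
  [4] #.. => .  t=0,i=0
  [3] .## => .  t=0,i=3
  [2] .#. => #  t=0,i=7
  [1] ..# => #  t=0,i=2
  [0] ... => .  t=0,i=1
  bits 01100110 = 102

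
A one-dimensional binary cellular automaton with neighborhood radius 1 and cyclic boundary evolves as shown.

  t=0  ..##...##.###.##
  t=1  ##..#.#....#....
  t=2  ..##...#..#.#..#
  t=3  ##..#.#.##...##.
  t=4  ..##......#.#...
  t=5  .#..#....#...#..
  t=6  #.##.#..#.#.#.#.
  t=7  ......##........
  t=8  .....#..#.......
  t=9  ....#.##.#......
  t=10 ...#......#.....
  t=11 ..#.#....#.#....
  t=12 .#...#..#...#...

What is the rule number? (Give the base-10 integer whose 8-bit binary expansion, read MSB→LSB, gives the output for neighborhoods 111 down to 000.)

  ### -> #   bit 7 = 1  t=0,i=11
  ##. -> .   bit 6 = 0  t=0,i=3
  #.# -> .   bit 5 = 0  t=0,i=9
  #.. -> #   bit 4 = 1  t=0,i=0
  .## -> .   bit 3 = 0  t=0,i=2
  .#. -> .   bit 2 = 0  t=1,i=4
  ..# -> #   bit 1 = 1  t=0,i=1
  ... -> .   bit 0 = 0  t=0,i=5
  bits 10010010 = 146

146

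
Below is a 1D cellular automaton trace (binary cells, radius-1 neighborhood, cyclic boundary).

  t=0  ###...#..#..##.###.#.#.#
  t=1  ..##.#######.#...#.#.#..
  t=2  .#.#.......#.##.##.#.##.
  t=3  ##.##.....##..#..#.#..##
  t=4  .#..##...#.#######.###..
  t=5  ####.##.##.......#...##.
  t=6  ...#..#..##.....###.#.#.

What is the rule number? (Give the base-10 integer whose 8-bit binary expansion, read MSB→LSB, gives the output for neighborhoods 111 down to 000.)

86

  ###|.  b7=0 t=0,i=0
  ##.|#  b6=1 t=0,i=2
  #.#|.  b5=0 t=0,i=14
  #..|#  b4=1 t=0,i=3
  .##|.  b3=0 t=0,i=12
  .#.|#  b2=1 t=0,i=6
  ..#|#  b1=1 t=0,i=5
  ...|.  b0=0 t=0,i=4
  bits 01010110 = 86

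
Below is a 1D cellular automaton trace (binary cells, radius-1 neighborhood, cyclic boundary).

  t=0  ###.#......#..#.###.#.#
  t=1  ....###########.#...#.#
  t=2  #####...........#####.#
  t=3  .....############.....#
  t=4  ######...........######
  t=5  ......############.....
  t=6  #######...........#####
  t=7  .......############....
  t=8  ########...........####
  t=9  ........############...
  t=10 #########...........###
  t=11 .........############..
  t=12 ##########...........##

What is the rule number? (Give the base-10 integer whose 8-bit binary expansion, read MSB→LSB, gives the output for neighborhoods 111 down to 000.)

31

  [7] ### => .  t=0,i=0
  [6] ##. => .  t=0,i=2
  [5] #.# => .  t=0,i=3
  [4] #.. => #  t=0,i=5
  [3] .## => #  t=0,i=16
  [2] .#. => #  t=0,i=4
  [1] ..# => #  t=0,i=10
  [0] ... => #  t=0,i=6
  bits 00011111 = 31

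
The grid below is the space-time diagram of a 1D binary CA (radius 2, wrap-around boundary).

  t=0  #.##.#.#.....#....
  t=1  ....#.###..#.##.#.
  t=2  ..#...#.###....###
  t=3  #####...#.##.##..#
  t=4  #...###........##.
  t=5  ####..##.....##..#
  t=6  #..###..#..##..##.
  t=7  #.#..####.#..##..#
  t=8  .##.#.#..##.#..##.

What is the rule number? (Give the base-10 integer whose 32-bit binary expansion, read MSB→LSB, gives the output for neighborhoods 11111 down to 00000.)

396264730

  nb #####: next=.  (t=3,i=1, bit31=0)
  nb ####.: next=.  (t=3,i=3, bit30=0)
  nb ###.#: next=.  (t=7,i=8, bit29=0)
  nb ###..: next=#  (t=1,i=8, bit28=1)
  nb ##.##: next=.  (t=3,i=12, bit27=0)
  nb ##.#.: next=#  (t=0,i=4, bit26=1)
  nb ##..#: next=#  (t=1,i=9, bit25=1)
  nb ##...: next=#  (t=2,i=11, bit24=1)
  nb #.###: next=#  (t=1,i=6, bit23=1)
  nb #.##.: next=.  (t=0,i=2, bit22=0)
  nb #.#.#: next=.  (t=0,i=5, bit21=0)
  nb #.#..: next=#  (t=0,i=7, bit20=1)
  nb #..##: next=#  (t=3,i=16, bit19=1)
  nb #..#.: next=#  (t=1,i=10, bit18=1)
  nb #...#: next=#  (t=2,i=4, bit17=1)
  nb #....: next=.  (t=0,i=9, bit16=0)
  nb .####: next=#  (t=3,i=0, bit15=1)
  nb .###.: next=.  (t=1,i=7, bit14=0)
  nb .##.#: next=.  (t=0,i=3, bit13=0)
  nb .##..: next=.  (t=3,i=14, bit12=0)
  nb .#.##: next=.  (t=0,i=1, bit11=0)
  nb .#.#.: next=#  (t=0,i=6, bit10=1)
  nb .#..#: next=.  (t=6,i=1, bit9=0)
  nb .#...: next=#  (t=0,i=8, bit8=1)
  nb ..###: next=.  (t=2,i=15, bit7=0)
  nb ..##.: next=.  (t=4,i=15, bit6=0)
  nb ..#.#: next=.  (t=0,i=0, bit5=0)
  nb ..#..: next=#  (t=0,i=13, bit4=1)
  nb ...##: next=#  (t=2,i=14, bit3=1)
  nb ...#.: next=.  (t=0,i=12, bit2=0)
  nb ....#: next=#  (t=0,i=11, bit1=1)
  nb .....: next=.  (t=0,i=10, bit0=0)
  bits 00010111100111101000010100011010 = 396264730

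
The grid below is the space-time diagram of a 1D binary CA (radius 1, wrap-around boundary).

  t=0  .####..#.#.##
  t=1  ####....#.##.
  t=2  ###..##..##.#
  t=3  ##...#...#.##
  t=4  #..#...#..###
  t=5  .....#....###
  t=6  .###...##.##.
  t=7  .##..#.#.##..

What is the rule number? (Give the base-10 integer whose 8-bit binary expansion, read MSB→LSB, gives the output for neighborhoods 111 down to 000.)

169

  nb ###: next=#  (t=0,i=2, bit7=1)
  nb ##.: next=.  (t=0,i=4, bit6=0)
  nb #.#: next=#  (t=0,i=0, bit5=1)
  nb #..: next=.  (t=0,i=5, bit4=0)
  nb .##: next=#  (t=0,i=1, bit3=1)
  nb .#.: next=.  (t=0,i=7, bit2=0)
  nb ..#: next=.  (t=0,i=6, bit1=0)
  nb ...: next=#  (t=1,i=5, bit0=1)
  bits 10101001 = 169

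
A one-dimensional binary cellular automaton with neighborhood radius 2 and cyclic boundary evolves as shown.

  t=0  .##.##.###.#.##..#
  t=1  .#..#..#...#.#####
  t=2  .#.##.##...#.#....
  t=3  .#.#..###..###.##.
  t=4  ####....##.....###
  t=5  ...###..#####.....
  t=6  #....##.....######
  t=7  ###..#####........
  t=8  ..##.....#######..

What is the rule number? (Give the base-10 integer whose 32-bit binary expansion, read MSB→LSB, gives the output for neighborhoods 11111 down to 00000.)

334828657

  [31] ##### => .  t=1,i=15
  [30] ####. => .  t=1,i=16
  [29] ###.# => .  t=0,i=9
  [28] ###.. => #  t=3,i=8
  [27] ##.## => .  t=0,i=3
  [26] ##.#. => .  t=0,i=10
  [25] ##..# => #  t=0,i=15
  [24] ##... => #  t=2,i=8
  [23] #.### => #  t=0,i=7
  [22] #.##. => #  t=0,i=1
  [21] #.#.# => #  t=0,i=11
  [20] #.#.. => #  t=1,i=1
  [19] #..## => .  t=3,i=5
  [18] #..#. => #  t=0,i=16
  [17] #...# => .  t=1,i=9
  [16] #.... => #  t=2,i=15
  [15] .#### => .  t=1,i=14
  [14] .###. => .  t=0,i=8
  [13] .##.# => .  t=0,i=2
  [12] .##.. => #  t=0,i=14
  [11] .#.## => .  t=0,i=0
  [10] .#.#. => #  t=2,i=12
  [9] .#..# => .  t=1,i=2
  [8] .#... => .  t=1,i=8
  [7] ..### => .  t=3,i=6
  [6] ..##. => #  t=4,i=8
  [5] ..#.# => #  t=0,i=17
  [4] ..#.. => #  t=1,i=4
  [3] ...## => .  t=4,i=7
  [2] ...#. => .  t=1,i=10
  [1] ....# => .  t=2,i=17
  [0] ..... => #  t=2,i=16
  bits 00010011111101010001010001110001 = 334828657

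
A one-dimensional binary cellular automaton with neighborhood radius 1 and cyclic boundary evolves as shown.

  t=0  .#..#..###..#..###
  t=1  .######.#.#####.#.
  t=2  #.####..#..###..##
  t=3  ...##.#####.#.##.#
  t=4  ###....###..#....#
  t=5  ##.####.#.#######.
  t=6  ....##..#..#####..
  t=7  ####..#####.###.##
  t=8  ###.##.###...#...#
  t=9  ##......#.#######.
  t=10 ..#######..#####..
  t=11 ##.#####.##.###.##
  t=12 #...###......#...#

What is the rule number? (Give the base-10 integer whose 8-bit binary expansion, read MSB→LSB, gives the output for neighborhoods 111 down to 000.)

  ### -> #   bit 7 = 1  t=0,i=8
  ##. -> .   bit 6 = 0  t=0,i=9
  #.# -> .   bit 5 = 0  t=0,i=0
  #.. -> #   bit 4 = 1  t=0,i=2
  .## -> .   bit 3 = 0  t=0,i=7
  .#. -> #   bit 2 = 1  t=0,i=1
  ..# -> #   bit 1 = 1  t=0,i=3
  ... -> #   bit 0 = 1  t=3,i=1
  bits 10010111 = 151

151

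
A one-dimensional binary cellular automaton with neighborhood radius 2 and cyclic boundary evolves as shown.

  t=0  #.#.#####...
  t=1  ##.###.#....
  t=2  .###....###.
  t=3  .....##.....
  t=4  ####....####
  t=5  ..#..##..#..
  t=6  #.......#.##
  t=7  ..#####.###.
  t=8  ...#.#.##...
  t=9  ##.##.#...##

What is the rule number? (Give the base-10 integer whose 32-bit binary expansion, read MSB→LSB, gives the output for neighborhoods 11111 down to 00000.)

1216720163

  [31] ##### => .  t=0,i=6
  [30] ####. => #  t=0,i=7
  [29] ###.# => .  t=1,i=5
  [28] ###.. => .  t=0,i=8
  [27] ##.## => #  t=1,i=2
  [26] ##.#. => .  t=1,i=6
  [25] ##..# => .  t=2,i=11
  [24] ##... => .  t=0,i=9
  [23] #.### => #  t=0,i=4
  [22] #.##. => .  t=8,i=7
  [21] #.#.# => .  t=0,i=2
  [20] #.#.. => .  t=1,i=7
  [19] #..## => .  t=2,i=0
  [18] #..#. => #  t=5,i=8
  [17] #...# => .  t=0,i=10
  [16] #.... => #  t=1,i=9
  [15] .#### => #  t=0,i=5
  [14] .###. => .  t=1,i=4
  [13] .##.# => #  t=1,i=1
  [12] .##.. => .  t=3,i=6
  [11] .#.## => #  t=0,i=3
  [10] .#.#. => #  t=0,i=1
  [9] .#..# => .  t=5,i=3
  [8] .#... => #  t=1,i=8
  [7] ..### => .  t=2,i=1
  [6] ..##. => .  t=1,i=0
  [5] ..#.# => #  t=0,i=0
  [4] ..#.. => .  t=5,i=2
  [3] ...## => .  t=1,i=11
  [2] ...#. => .  t=0,i=11
  [1] ....# => #  t=1,i=10
  [0] ..... => #  t=3,i=0
  bits 01001000100001011010110100100011 = 1216720163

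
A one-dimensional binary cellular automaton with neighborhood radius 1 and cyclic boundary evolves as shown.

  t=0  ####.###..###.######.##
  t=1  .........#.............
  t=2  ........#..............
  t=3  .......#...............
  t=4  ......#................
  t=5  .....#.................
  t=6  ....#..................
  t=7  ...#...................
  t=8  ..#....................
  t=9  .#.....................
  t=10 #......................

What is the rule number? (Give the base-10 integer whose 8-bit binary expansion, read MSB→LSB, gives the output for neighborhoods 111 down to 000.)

2

  [7] ### => .  t=0,i=0
  [6] ##. => .  t=0,i=3
  [5] #.# => .  t=0,i=4
  [4] #.. => .  t=0,i=8
  [3] .## => .  t=0,i=5
  [2] .#. => .  t=1,i=9
  [1] ..# => #  t=0,i=9
  [0] ... => .  t=1,i=0
  bits 00000010 = 2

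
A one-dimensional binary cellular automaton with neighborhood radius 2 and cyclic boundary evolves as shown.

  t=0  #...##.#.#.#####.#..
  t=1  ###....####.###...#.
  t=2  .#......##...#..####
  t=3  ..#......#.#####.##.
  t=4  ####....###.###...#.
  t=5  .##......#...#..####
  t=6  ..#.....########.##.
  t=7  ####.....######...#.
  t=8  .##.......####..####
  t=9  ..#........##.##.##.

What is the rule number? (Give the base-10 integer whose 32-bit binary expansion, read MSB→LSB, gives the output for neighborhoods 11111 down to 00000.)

3257589556

  [31] ##### => #  t=0,i=13
  [30] ####. => #  t=0,i=14
  [29] ###.# => .  t=0,i=15
  [28] ###.. => .  t=1,i=2
  [27] ##.## => .  t=1,i=11
  [26] ##.#. => .  t=0,i=6
  [25] ##..# => #  t=8,i=14
  [24] ##... => .  t=1,i=3
  [23] #.### => .  t=0,i=11
  [22] #.##. => .  t=3,i=17
  [21] #.#.# => #  t=0,i=7
  [20] #.#.. => .  t=0,i=17
  [19] #..## => #  t=2,i=15
  [18] #..#. => .  t=0,i=19
  [17] #...# => #  t=0,i=2
  [16] #.... => .  t=1,i=4
  [15] .#### => #  t=0,i=12
  [14] .###. => #  t=1,i=1
  [13] .##.# => .  t=0,i=5
  [12] .##.. => #  t=2,i=9
  [11] .#.## => #  t=0,i=10
  [10] .#.#. => #  t=0,i=8
  [9] .#..# => #  t=0,i=18
  [8] .#... => #  t=0,i=1
  [7] ..### => .  t=1,i=7
  [6] ..##. => .  t=0,i=4
  [5] ..#.# => #  t=1,i=18
  [4] ..#.. => #  t=0,i=0
  [3] ...## => .  t=0,i=3
  [2] ...#. => #  t=1,i=17
  [1] ....# => .  t=1,i=5
  [0] ..... => .  t=2,i=4
  bits 11000010001010101101111100110100 = 3257589556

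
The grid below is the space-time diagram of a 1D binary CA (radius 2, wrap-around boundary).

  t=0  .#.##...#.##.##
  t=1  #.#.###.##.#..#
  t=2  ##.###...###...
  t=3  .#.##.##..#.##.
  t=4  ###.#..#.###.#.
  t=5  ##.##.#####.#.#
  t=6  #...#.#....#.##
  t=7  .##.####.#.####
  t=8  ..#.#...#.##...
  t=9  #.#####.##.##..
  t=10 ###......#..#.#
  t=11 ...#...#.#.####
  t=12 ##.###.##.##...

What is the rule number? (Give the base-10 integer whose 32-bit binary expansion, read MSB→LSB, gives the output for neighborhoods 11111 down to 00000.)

  #####|.  b31=0 t=5,i=8
  ####.|.  b30=0 t=5,i=9
  ###.#|.  b29=0 t=1,i=6
  ###..|.  b28=0 t=2,i=5
  ##.##|.  b27=0 t=0,i=12
  ##.#.|#  b26=1 t=0,i=0
  ##..#|.  b25=0 t=3,i=8
  ##...|#  b24=1 t=0,i=5
  #.###|#  b23=1 t=1,i=4
  #.##.|.  b22=0 t=0,i=3
  #.#.#|.  b21=0 t=0,i=1
  #.#..|#  b20=1 t=1,i=11
  #..##|.  b19=0 t=1,i=13
  #..#.|#  b18=1 t=3,i=0
  #...#|#  b17=1 t=0,i=6
  #....|.  b16=0 t=6,i=8
  .####|.  b15=0 t=5,i=7
  .###.|#  b14=1 t=1,i=5
  .##.#|#  b13=1 t=0,i=11
  .##..|#  b12=1 t=0,i=4
  .#.##|#  b11=1 t=0,i=2
  .#.#.|#  b10=1 t=6,i=5
  .#..#|.  b9=0 t=1,i=12
  .#...|#  b8=1 t=6,i=7
  ..###|.  b7=0 t=2,i=9
  ..##.|.  b6=0 t=1,i=14
  ..#.#|#  b5=1 t=0,i=8
  ..#..|#  b4=1 t=10,i=9
  ...##|.  b3=0 t=2,i=8
  ...#.|.  b2=0 t=0,i=7
  ....#|#  b1=1 t=6,i=9
  .....|.  b0=0 t=8,i=14
  bits 00000101100101100111110100110010 = 93748530

93748530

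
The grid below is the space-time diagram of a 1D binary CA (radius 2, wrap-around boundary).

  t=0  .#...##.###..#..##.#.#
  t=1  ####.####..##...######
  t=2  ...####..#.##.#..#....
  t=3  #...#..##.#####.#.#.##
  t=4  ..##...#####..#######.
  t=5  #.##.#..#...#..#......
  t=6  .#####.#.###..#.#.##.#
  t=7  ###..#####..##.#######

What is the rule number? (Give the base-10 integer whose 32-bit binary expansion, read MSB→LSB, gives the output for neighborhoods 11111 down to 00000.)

787922245

  [31] ##### => .  t=1,i=0
  [30] ####. => .  t=1,i=2
  [29] ###.# => #  t=1,i=3
  [28] ###.. => .  t=0,i=10
  [27] ##.## => #  t=0,i=7
  [26] ##.#. => #  t=0,i=18
  [25] ##..# => #  t=0,i=11
  [24] ##... => .  t=1,i=13
  [23] #.### => #  t=0,i=8
  [22] #.##. => #  t=2,i=11
  [21] #.#.# => #  t=0,i=19
  [20] #.#.. => #  t=0,i=1
  [19] #..## => .  t=0,i=15
  [18] #..#. => #  t=0,i=12
  [17] #...# => #  t=0,i=3
  [16] #.... => .  t=2,i=19
  [15] .#### => #  t=1,i=6
  [14] .###. => .  t=0,i=9
  [13] .##.# => #  t=0,i=6
  [12] .##.. => #  t=1,i=12
  [11] .#.## => #  t=2,i=10
  [10] .#.#. => #  t=0,i=0
  [9] .#..# => .  t=0,i=14
  [8] .#... => #  t=0,i=2
  [7] ..### => .  t=1,i=16
  [6] ..##. => #  t=0,i=5
  [5] ..#.# => .  t=2,i=9
  [4] ..#.. => .  t=0,i=13
  [3] ...## => .  t=0,i=4
  [2] ...#. => #  t=3,i=3
  [1] ....# => .  t=2,i=1
  [0] ..... => #  t=2,i=0
  bits 00101110111101101011110101000101 = 787922245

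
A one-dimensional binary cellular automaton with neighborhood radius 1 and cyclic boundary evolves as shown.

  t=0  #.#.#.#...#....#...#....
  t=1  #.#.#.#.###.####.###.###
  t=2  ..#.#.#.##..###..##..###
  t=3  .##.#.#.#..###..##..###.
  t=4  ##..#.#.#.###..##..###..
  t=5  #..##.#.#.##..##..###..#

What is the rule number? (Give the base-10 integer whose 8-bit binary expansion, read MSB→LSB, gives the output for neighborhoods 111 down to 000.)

  nb ###: next=#  (t=1,i=9, bit7=1)
  nb ##.: next=.  (t=1,i=0, bit6=0)
  nb #.#: next=.  (t=0,i=1, bit5=0)
  nb #..: next=.  (t=0,i=7, bit4=0)
  nb .##: next=#  (t=1,i=8, bit3=1)
  nb .#.: next=#  (t=0,i=0, bit2=1)
  nb ..#: next=#  (t=0,i=9, bit1=1)
  nb ...: next=#  (t=0,i=8, bit0=1)
  bits 10001111 = 143

143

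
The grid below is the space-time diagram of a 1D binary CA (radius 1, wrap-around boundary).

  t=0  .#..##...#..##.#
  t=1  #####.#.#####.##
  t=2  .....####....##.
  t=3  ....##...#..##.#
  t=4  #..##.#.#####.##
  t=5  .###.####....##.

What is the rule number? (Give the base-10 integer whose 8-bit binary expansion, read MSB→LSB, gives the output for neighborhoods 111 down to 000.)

  [7] ### => .  t=1,i=0
  [6] ##. => .  t=0,i=5
  [5] #.# => #  t=0,i=0
  [4] #.. => #  t=0,i=2
  [3] .## => #  t=0,i=4
  [2] .#. => #  t=0,i=1
  [1] ..# => #  t=0,i=3
  [0] ... => .  t=0,i=7
  bits 00111110 = 62

62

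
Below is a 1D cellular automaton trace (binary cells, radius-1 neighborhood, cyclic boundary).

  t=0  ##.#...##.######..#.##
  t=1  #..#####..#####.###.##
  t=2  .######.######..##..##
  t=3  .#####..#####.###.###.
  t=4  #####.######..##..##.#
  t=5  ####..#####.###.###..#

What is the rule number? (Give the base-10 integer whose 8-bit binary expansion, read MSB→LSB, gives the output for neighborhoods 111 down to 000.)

  nb ###: next=#  (t=0,i=0, bit7=1)
  nb ##.: next=.  (t=0,i=1, bit6=0)
  nb #.#: next=.  (t=0,i=2, bit5=0)
  nb #..: next=#  (t=0,i=4, bit4=1)
  nb .##: next=#  (t=0,i=7, bit3=1)
  nb .#.: next=#  (t=0,i=3, bit2=1)
  nb ..#: next=#  (t=0,i=6, bit1=1)
  nb ...: next=#  (t=0,i=5, bit0=1)
  bits 10011111 = 159

159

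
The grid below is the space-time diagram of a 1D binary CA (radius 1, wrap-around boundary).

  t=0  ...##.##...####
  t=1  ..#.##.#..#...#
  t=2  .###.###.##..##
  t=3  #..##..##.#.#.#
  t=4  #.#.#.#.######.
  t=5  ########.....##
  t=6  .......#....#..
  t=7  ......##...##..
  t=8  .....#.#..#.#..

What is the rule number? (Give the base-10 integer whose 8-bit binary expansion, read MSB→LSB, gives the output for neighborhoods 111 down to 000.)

  [7] ### => .  t=0,i=12
  [6] ##. => #  t=0,i=4
  [5] #.# => #  t=0,i=5
  [4] #.. => .  t=0,i=0
  [3] .## => .  t=0,i=3
  [2] .#. => #  t=1,i=2
  [1] ..# => #  t=0,i=2
  [0] ... => .  t=0,i=1
  bits 01100110 = 102

102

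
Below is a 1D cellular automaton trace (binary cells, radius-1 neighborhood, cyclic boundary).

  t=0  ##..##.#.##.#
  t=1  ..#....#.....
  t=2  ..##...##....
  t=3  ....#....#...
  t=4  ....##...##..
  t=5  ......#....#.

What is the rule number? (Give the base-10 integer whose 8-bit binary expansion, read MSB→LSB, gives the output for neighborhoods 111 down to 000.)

20

  ###|.  b7=0 t=0,i=0
  ##.|.  b6=0 t=0,i=1
  #.#|.  b5=0 t=0,i=6
  #..|#  b4=1 t=0,i=2
  .##|.  b3=0 t=0,i=4
  .#.|#  b2=1 t=0,i=7
  ..#|.  b1=0 t=0,i=3
  ...|.  b0=0 t=1,i=0
  bits 00010100 = 20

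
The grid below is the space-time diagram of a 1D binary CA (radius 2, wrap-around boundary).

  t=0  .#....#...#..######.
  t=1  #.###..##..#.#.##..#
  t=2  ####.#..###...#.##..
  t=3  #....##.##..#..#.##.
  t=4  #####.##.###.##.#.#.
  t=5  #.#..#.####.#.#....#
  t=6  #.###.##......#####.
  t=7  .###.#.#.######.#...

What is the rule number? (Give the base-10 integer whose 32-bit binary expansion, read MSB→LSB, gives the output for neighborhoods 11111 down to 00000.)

  #####|#  b31=1 t=0,i=15
  ####.|.  b30=0 t=0,i=17
  ###.#|.  b29=0 t=2,i=3
  ###..|.  b28=0 t=0,i=18
  ##.##|#  b27=1 t=1,i=1
  ##.#.|.  b26=0 t=2,i=4
  ##..#|#  b25=1 t=0,i=19
  ##...|.  b24=0 t=2,i=11
  #.###|#  b23=1 t=1,i=2
  #.##.|.  b22=0 t=1,i=15
  #.#.#|.  b21=0 t=1,i=13
  #.#..|#  b20=1 t=2,i=5
  #..##|.  b19=0 t=0,i=12
  #..#.|#  b18=1 t=0,i=0
  #...#|#  b17=1 t=0,i=8
  #....|#  b16=1 t=0,i=3
  .####|.  b15=0 t=0,i=14
  .###.|#  b14=1 t=1,i=3
  .##.#|#  b13=1 t=1,i=0
  .##..|#  b12=1 t=1,i=8
  .#.##|#  b11=1 t=1,i=14
  .#.#.|.  b10=0 t=1,i=12
  .#..#|#  b9=1 t=0,i=11
  .#...|#  b8=1 t=0,i=2
  ..###|#  b7=1 t=0,i=13
  ..##.|.  b6=0 t=1,i=7
  ..#.#|.  b5=0 t=1,i=11
  ..#..|.  b4=0 t=0,i=1
  ...##|#  b3=1 t=3,i=4
  ...#.|.  b2=0 t=0,i=5
  ....#|#  b1=1 t=0,i=4
  .....|#  b0=1 t=6,i=10
  bits 10001010100101110111101110001011 = 2325183371

2325183371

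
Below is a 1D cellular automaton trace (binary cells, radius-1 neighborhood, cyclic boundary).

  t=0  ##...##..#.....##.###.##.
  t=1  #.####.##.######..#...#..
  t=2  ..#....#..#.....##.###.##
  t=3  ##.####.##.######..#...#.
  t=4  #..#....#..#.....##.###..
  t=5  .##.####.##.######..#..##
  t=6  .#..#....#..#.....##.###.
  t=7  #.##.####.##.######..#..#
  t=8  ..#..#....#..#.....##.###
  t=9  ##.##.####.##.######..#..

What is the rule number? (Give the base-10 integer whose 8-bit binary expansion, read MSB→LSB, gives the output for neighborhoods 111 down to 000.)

27

  [7] ### => .  t=0,i=19
  [6] ##. => .  t=0,i=1
  [5] #.# => .  t=0,i=17
  [4] #.. => #  t=0,i=2
  [3] .## => #  t=0,i=0
  [2] .#. => .  t=0,i=9
  [1] ..# => #  t=0,i=4
  [0] ... => #  t=0,i=3
  bits 00011011 = 27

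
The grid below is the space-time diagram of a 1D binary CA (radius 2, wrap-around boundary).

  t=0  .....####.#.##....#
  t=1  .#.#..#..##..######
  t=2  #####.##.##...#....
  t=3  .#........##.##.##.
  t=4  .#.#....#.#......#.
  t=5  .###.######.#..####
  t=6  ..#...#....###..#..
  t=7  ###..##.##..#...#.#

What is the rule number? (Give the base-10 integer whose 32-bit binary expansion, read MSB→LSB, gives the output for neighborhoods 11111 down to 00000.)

87152246

  #####|.  b31=0 t=1,i=15
  ####.|.  b30=0 t=0,i=7
  ###.#|.  b29=0 t=0,i=8
  ###..|.  b28=0 t=6,i=13
  ##.##|.  b27=0 t=2,i=5
  ##.#.|#  b26=1 t=0,i=9
  ##..#|.  b25=0 t=1,i=11
  ##...|#  b24=1 t=0,i=14
  #.###|.  b23=0 t=5,i=1
  #.##.|.  b22=0 t=0,i=12
  #.#.#|#  b21=1 t=0,i=10
  #.#..|#  b20=1 t=1,i=3
  #..##|.  b19=0 t=1,i=8
  #..#.|.  b18=0 t=1,i=5
  #...#|.  b17=0 t=2,i=12
  #....|#  b16=1 t=0,i=1
  .####|#  b15=1 t=0,i=6
  .###.|#  b14=1 t=5,i=2
  .##.#|.  b13=0 t=2,i=7
  .##..|#  b12=1 t=0,i=13
  .#.##|.  b11=0 t=0,i=11
  .#.#.|#  b10=1 t=1,i=2
  .#..#|#  b9=1 t=1,i=4
  .#...|.  b8=0 t=0,i=0
  ..###|.  b7=0 t=0,i=5
  ..##.|#  b6=1 t=1,i=9
  ..#.#|#  b5=1 t=4,i=1
  ..#..|#  b4=1 t=0,i=18
  ...##|.  b3=0 t=0,i=4
  ...#.|#  b2=1 t=0,i=17
  ....#|#  b1=1 t=0,i=3
  .....|.  b0=0 t=0,i=2
  bits 00000101001100011101011001110110 = 87152246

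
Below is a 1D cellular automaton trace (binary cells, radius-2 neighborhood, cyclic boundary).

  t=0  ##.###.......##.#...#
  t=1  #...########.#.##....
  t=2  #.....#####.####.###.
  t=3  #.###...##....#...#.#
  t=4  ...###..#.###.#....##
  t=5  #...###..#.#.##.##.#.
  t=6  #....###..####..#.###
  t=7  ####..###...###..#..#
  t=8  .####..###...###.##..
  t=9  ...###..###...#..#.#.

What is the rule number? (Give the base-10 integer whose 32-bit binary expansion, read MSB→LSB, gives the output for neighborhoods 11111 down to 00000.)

3614527059

  nb #####: next=#  (t=1,i=6, bit31=1)
  nb ####.: next=#  (t=1,i=10, bit30=1)
  nb ###.#: next=.  (t=0,i=1, bit29=0)
  nb ###..: next=#  (t=0,i=5, bit28=1)
  nb ##.##: next=.  (t=0,i=2, bit27=0)
  nb ##.#.: next=#  (t=0,i=15, bit26=1)
  nb ##..#: next=#  (t=4,i=6, bit25=1)
  nb ##...: next=#  (t=0,i=6, bit24=1)
  nb #.###: next=.  (t=0,i=3, bit23=0)
  nb #.##.: next=#  (t=1,i=15, bit22=1)
  nb #.#.#: next=#  (t=1,i=13, bit21=1)
  nb #.#..: next=#  (t=0,i=16, bit20=1)
  nb #..##: next=.  (t=6,i=9, bit19=0)
  nb #..#.: next=.  (t=4,i=7, bit18=0)
  nb #...#: next=.  (t=0,i=18, bit17=0)
  nb #....: next=#  (t=0,i=7, bit16=1)
  nb .####: next=.  (t=1,i=5, bit15=0)
  nb .###.: next=#  (t=0,i=0, bit14=1)
  nb .##.#: next=.  (t=0,i=14, bit13=0)
  nb .##..: next=.  (t=1,i=16, bit12=0)
  nb .#.##: next=#  (t=1,i=14, bit11=1)
  nb .#.#.: next=#  (t=5,i=10, bit10=1)
  nb .#..#: next=#  (t=7,i=18, bit9=1)
  nb .#...: next=.  (t=0,i=17, bit8=0)
  nb ..###: next=.  (t=0,i=20, bit7=0)
  nb ..##.: next=#  (t=0,i=13, bit6=1)
  nb ..#.#: next=.  (t=3,i=18, bit5=0)
  nb ..#..: next=#  (t=1,i=0, bit4=1)
  nb ...##: next=.  (t=0,i=12, bit3=0)
  nb ...#.: next=.  (t=1,i=20, bit2=0)
  nb ....#: next=#  (t=0,i=11, bit1=1)
  nb .....: next=#  (t=0,i=8, bit0=1)
  bits 11010111011100010100111001010011 = 3614527059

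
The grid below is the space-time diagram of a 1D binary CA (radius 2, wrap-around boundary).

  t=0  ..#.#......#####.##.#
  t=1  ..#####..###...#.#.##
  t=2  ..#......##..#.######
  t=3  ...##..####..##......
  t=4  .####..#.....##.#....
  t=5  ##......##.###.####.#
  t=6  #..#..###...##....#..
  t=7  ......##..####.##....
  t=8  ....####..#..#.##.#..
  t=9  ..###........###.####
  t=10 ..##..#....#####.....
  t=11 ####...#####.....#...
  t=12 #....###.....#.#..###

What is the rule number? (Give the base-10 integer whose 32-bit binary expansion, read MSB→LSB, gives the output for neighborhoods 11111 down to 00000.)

  nb #####: next=.  (t=0,i=13, bit31=0)
  nb ####.: next=.  (t=0,i=14, bit30=0)
  nb ###.#: next=#  (t=0,i=15, bit29=1)
  nb ###..: next=.  (t=1,i=6, bit28=0)
  nb ##.##: next=.  (t=0,i=16, bit27=0)
  nb ##.#.: next=#  (t=0,i=19, bit26=1)
  nb ##..#: next=.  (t=1,i=0, bit25=0)
  nb ##...: next=.  (t=1,i=12, bit24=0)
  nb #.###: next=.  (t=2,i=15, bit23=0)
  nb #.##.: next=#  (t=0,i=17, bit22=1)
  nb #.#.#: next=#  (t=1,i=17, bit21=1)
  nb #.#..: next=#  (t=0,i=4, bit20=1)
  nb #..##: next=.  (t=1,i=1, bit19=0)
  nb #..#.: next=.  (t=0,i=1, bit18=0)
  nb #...#: next=#  (t=1,i=13, bit17=1)
  nb #....: next=#  (t=0,i=6, bit16=1)
  nb .####: next=.  (t=0,i=12, bit15=0)
  nb .###.: next=#  (t=1,i=10, bit14=1)
  nb .##.#: next=.  (t=0,i=18, bit13=0)
  nb .##..: next=#  (t=1,i=20, bit12=1)
  nb .#.##: next=#  (t=1,i=18, bit11=1)
  nb .#.#.: next=#  (t=0,i=3, bit10=1)
  nb .#..#: next=.  (t=0,i=0, bit9=0)
  nb .#...: next=#  (t=0,i=5, bit8=1)
  nb ..###: next=#  (t=0,i=11, bit7=1)
  nb ..##.: next=#  (t=2,i=9, bit6=1)
  nb ..#.#: next=#  (t=0,i=2, bit5=1)
  nb ..#..: next=.  (t=2,i=2, bit4=0)
  nb ...##: next=#  (t=0,i=10, bit3=1)
  nb ...#.: next=.  (t=1,i=14, bit2=0)
  nb ....#: next=#  (t=0,i=9, bit1=1)
  nb .....: next=.  (t=0,i=7, bit0=0)
  bits 00100100011100110101110111101010 = 611540458

611540458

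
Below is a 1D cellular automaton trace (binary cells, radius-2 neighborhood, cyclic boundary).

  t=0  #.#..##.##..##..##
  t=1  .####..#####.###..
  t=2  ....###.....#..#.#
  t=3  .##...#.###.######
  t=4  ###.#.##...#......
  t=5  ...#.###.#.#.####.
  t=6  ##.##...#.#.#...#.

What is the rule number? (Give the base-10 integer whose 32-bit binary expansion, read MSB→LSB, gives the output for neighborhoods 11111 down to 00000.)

509550131

  #####|.  b31=0 t=1,i=9
  ####.|.  b30=0 t=1,i=3
  ###.#|.  b29=0 t=0,i=0
  ###..|#  b28=1 t=1,i=4
  ##.##|#  b27=1 t=0,i=7
  ##.#.|#  b26=1 t=0,i=1
  ##..#|#  b25=1 t=0,i=10
  ##...|.  b24=0 t=1,i=16
  #.###|.  b23=0 t=1,i=13
  #.##.|#  b22=1 t=0,i=8
  #.#.#|.  b21=0 t=4,i=4
  #.#..|#  b20=1 t=0,i=2
  #..##|#  b19=1 t=0,i=4
  #..#.|#  b18=1 t=2,i=14
  #...#|#  b17=1 t=1,i=17
  #....|#  b16=1 t=2,i=1
  .####|.  b15=0 t=1,i=2
  .###.|.  b14=0 t=0,i=17
  .##.#|.  b13=0 t=0,i=6
  .##..|#  b12=1 t=0,i=9
  .#.##|#  b11=1 t=3,i=7
  .#.#.|#  b10=1 t=2,i=16
  .#..#|#  b9=1 t=0,i=3
  .#...|.  b8=0 t=2,i=0
  ..###|.  b7=0 t=0,i=16
  ..##.|.  b6=0 t=0,i=5
  ..#.#|#  b5=1 t=2,i=15
  ..#..|#  b4=1 t=2,i=12
  ...##|.  b3=0 t=1,i=0
  ...#.|.  b2=0 t=2,i=11
  ....#|#  b1=1 t=2,i=2
  .....|#  b0=1 t=2,i=9
  bits 00011110010111110001111000110011 = 509550131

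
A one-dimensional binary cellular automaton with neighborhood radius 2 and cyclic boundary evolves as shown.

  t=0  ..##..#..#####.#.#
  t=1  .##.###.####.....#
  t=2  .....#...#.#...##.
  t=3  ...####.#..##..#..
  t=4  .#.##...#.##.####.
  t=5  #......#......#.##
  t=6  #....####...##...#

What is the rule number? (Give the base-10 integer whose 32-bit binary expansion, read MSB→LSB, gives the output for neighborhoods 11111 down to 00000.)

2451358166

  #####|#  b31=1 t=0,i=11
  ####.|.  b30=0 t=0,i=12
  ###.#|.  b29=0 t=0,i=13
  ###..|#  b28=1 t=1,i=11
  ##.##|.  b27=0 t=1,i=3
  ##.#.|.  b26=0 t=0,i=14
  ##..#|#  b25=1 t=0,i=4
  ##...|.  b24=0 t=1,i=12
  #.###|.  b23=0 t=1,i=4
  #.##.|.  b22=0 t=1,i=1
  #.#.#|.  b21=0 t=0,i=15
  #.#..|#  b20=1 t=0,i=17
  #..##|#  b19=1 t=0,i=1
  #..#.|#  b18=1 t=0,i=5
  #...#|.  b17=0 t=2,i=7
  #....|.  b16=0 t=1,i=13
  .####|#  b15=1 t=0,i=10
  .###.|#  b14=1 t=1,i=5
  .##.#|.  b13=0 t=1,i=2
  .##..|.  b12=0 t=0,i=3
  .#.##|.  b11=0 t=1,i=0
  .#.#.|.  b10=0 t=0,i=16
  .#..#|.  b9=0 t=0,i=0
  .#...|#  b8=1 t=2,i=6
  ..###|#  b7=1 t=0,i=9
  ..##.|#  b6=1 t=0,i=2
  ..#.#|.  b5=0 t=1,i=17
  ..#..|#  b4=1 t=0,i=6
  ...##|.  b3=0 t=2,i=14
  ...#.|#  b2=1 t=1,i=16
  ....#|#  b1=1 t=1,i=15
  .....|.  b0=0 t=1,i=14
  bits 10010010000111001100000111010110 = 2451358166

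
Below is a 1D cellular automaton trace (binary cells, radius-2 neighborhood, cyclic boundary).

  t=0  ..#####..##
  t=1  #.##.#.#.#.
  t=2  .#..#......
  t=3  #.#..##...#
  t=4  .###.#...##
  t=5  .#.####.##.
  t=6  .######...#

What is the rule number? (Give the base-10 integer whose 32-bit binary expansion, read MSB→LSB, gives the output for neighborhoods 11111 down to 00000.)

1720814574

  nb #####: next=.  (t=0,i=4, bit31=0)
  nb ####.: next=#  (t=0,i=5, bit30=1)
  nb ###.#: next=#  (t=4,i=3, bit29=1)
  nb ###..: next=.  (t=0,i=6, bit28=0)
  nb ##.##: next=.  (t=4,i=0, bit27=0)
  nb ##.#.: next=#  (t=1,i=4, bit26=1)
  nb ##..#: next=#  (t=0,i=0, bit25=1)
  nb ##...: next=.  (t=3,i=7, bit24=0)
  nb #.###: next=#  (t=4,i=1, bit23=1)
  nb #.##.: next=.  (t=1,i=2, bit22=0)
  nb #.#.#: next=.  (t=1,i=0, bit21=0)
  nb #.#..: next=#  (t=3,i=2, bit20=1)
  nb #..##: next=.  (t=0,i=1, bit19=0)
  nb #..#.: next=.  (t=2,i=3, bit18=0)
  nb #...#: next=.  (t=3,i=8, bit17=0)
  nb #....: next=#  (t=2,i=6, bit16=1)
  nb .####: next=#  (t=0,i=3, bit15=1)
  nb .###.: next=.  (t=4,i=2, bit14=0)
  nb .##.#: next=.  (t=1,i=3, bit13=0)
  nb .##..: next=.  (t=0,i=10, bit12=0)
  nb .#.##: next=#  (t=1,i=1, bit11=1)
  nb .#.#.: next=.  (t=1,i=6, bit10=0)
  nb .#..#: next=#  (t=2,i=2, bit9=1)
  nb .#...: next=#  (t=2,i=5, bit8=1)
  nb ..###: next=#  (t=0,i=2, bit7=1)
  nb ..##.: next=#  (t=0,i=9, bit6=1)
  nb ..#.#: next=#  (t=5,i=1, bit5=1)
  nb ..#..: next=.  (t=2,i=1, bit4=0)
  nb ...##: next=#  (t=3,i=9, bit3=1)
  nb ...#.: next=#  (t=2,i=0, bit2=1)
  nb ....#: next=#  (t=2,i=10, bit1=1)
  nb .....: next=.  (t=2,i=7, bit0=0)
  bits 01100110100100011000101111101110 = 1720814574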